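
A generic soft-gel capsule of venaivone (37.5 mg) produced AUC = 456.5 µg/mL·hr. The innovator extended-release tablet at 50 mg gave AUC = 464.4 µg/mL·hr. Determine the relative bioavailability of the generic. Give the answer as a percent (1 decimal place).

F_rel = (AUC_test/D_test) / (AUC_ref/D_ref)
      = (456.5/37.5) / (464.4/50)
      = 12.1733 / 9.288 = 1.3106 = 131.06%

F_rel = 131.1%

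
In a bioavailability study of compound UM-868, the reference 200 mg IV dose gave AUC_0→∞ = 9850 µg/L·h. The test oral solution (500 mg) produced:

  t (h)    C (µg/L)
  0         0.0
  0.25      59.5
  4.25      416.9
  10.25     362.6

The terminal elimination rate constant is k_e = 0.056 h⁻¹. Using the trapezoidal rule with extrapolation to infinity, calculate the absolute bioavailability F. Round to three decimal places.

Trapezoidal AUC_0→10.25 (oral solution):
  [0→0.25]: (0.0+59.5)/2 × 0.25 = 7.4375
  [0.25→4.25]: (59.5+416.9)/2 × 4 = 952.8
  [4.25→10.25]: (416.9+362.6)/2 × 6 = 2338.5
  Sum = 3298.7375 µg/L·h
Tail: C_last/k_e = 362.6/0.056 = 6475.000
AUC_0→∞ (oral solution) = 3298.7375 + 6475.000 = 9773.7375 µg/L·h
F = (AUC_ev/D_ev)/(AUC_iv/D_iv) = (9773.7375/500)/(9850/200) = 19.547475/49.25 = 0.3969

F = 0.397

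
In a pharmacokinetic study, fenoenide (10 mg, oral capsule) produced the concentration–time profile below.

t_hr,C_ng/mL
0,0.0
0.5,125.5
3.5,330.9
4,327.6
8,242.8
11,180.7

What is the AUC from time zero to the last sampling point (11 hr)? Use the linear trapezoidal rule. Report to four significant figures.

AUC = 2657 ng/mL·hr

Trapezoidal AUC_0→11:
  [0→0.5]: (0.0+125.5)/2 × 0.5 = 31.375
  [0.5→3.5]: (125.5+330.9)/2 × 3 = 684.6
  [3.5→4]: (330.9+327.6)/2 × 0.5 = 164.625
  [4→8]: (327.6+242.8)/2 × 4 = 1140.8
  [8→11]: (242.8+180.7)/2 × 3 = 635.25
  Sum = 2656.65 ng/mL·hr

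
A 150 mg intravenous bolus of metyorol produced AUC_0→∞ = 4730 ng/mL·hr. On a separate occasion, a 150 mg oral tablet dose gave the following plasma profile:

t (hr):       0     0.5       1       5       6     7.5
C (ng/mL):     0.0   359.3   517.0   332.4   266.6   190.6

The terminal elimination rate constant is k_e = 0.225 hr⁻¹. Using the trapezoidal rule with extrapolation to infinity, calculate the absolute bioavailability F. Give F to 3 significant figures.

F = 0.739

Trapezoidal AUC_0→7.5 (oral tablet):
  [0→0.5]: (0.0+359.3)/2 × 0.5 = 89.825
  [0.5→1]: (359.3+517.0)/2 × 0.5 = 219.075
  [1→5]: (517.0+332.4)/2 × 4 = 1698.8
  [5→6]: (332.4+266.6)/2 × 1 = 299.5
  [6→7.5]: (266.6+190.6)/2 × 1.5 = 342.9
  Sum = 2650.1 ng/mL·hr
Tail: C_last/k_e = 190.6/0.225 = 847.111
AUC_0→∞ (oral tablet) = 2650.1 + 847.111 = 3497.211 ng/mL·hr
F = (AUC_ev/D_ev)/(AUC_iv/D_iv) = (3497.211/150)/(4730/150) = 23.31474/31.5333 = 0.7394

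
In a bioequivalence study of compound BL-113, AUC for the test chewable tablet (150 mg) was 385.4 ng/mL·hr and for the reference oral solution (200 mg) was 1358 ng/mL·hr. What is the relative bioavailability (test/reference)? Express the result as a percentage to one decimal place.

F_rel = (AUC_test/D_test) / (AUC_ref/D_ref)
      = (385.4/150) / (1358/200)
      = 2.56933 / 6.79 = 0.3784 = 37.84%

F_rel = 37.8%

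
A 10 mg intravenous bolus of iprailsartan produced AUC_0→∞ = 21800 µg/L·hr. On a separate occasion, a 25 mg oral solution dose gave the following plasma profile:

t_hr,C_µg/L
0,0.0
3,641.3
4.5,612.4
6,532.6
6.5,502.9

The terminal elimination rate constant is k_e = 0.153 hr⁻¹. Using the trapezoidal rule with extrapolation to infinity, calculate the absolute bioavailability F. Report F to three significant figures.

Trapezoidal AUC_0→6.5 (oral solution):
  [0→3]: (0.0+641.3)/2 × 3 = 961.95
  [3→4.5]: (641.3+612.4)/2 × 1.5 = 940.275
  [4.5→6]: (612.4+532.6)/2 × 1.5 = 858.75
  [6→6.5]: (532.6+502.9)/2 × 0.5 = 258.875
  Sum = 3019.85 µg/L·hr
Tail: C_last/k_e = 502.9/0.153 = 3286.928
AUC_0→∞ (oral solution) = 3019.85 + 3286.928 = 6306.778 µg/L·hr
F = (AUC_ev/D_ev)/(AUC_iv/D_iv) = (6306.778/25)/(21800/10) = 252.27112/2180 = 0.1157

F = 0.116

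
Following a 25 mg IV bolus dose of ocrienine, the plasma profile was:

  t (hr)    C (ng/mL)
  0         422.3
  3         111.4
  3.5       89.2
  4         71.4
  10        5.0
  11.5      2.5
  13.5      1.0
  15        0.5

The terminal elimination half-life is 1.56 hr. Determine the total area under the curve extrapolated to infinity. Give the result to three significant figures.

Trapezoidal AUC_0→15:
  [0→3]: (422.3+111.4)/2 × 3 = 800.55
  [3→3.5]: (111.4+89.2)/2 × 0.5 = 50.15
  [3.5→4]: (89.2+71.4)/2 × 0.5 = 40.15
  [4→10]: (71.4+5.0)/2 × 6 = 229.2
  [10→11.5]: (5.0+2.5)/2 × 1.5 = 5.625
  [11.5→13.5]: (2.5+1.0)/2 × 2 = 3.5
  [13.5→15]: (1.0+0.5)/2 × 1.5 = 1.125
  Sum = 1130.3 ng/mL·hr
k_e = ln2 / t½ = 0.693147 / 1.56 = 0.4443 hr^-1
Extrapolated tail: C_last / k_e = 0.5 / 0.4443 = 1.125
AUC_0→∞ = 1130.3 + 1.125 = 1131.425 ng/mL·hr

AUC = 1130 ng/mL·hr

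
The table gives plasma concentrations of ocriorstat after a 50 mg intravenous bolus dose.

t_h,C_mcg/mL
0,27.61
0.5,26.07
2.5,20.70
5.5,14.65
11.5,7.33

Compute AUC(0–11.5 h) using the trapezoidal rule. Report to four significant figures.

Trapezoidal AUC_0→11.5:
  [0→0.5]: (27.61+26.07)/2 × 0.5 = 13.42
  [0.5→2.5]: (26.07+20.70)/2 × 2 = 46.77
  [2.5→5.5]: (20.70+14.65)/2 × 3 = 53.025
  [5.5→11.5]: (14.65+7.33)/2 × 6 = 65.94
  Sum = 179.155 mcg/mL·h

AUC = 179.2 mcg/mL·h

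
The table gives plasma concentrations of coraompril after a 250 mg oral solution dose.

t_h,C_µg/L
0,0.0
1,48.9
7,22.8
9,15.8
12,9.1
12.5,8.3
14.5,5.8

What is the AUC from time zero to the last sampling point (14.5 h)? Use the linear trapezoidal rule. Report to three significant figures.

Trapezoidal AUC_0→14.5:
  [0→1]: (0.0+48.9)/2 × 1 = 24.45
  [1→7]: (48.9+22.8)/2 × 6 = 215.1
  [7→9]: (22.8+15.8)/2 × 2 = 38.6
  [9→12]: (15.8+9.1)/2 × 3 = 37.35
  [12→12.5]: (9.1+8.3)/2 × 0.5 = 4.35
  [12.5→14.5]: (8.3+5.8)/2 × 2 = 14.1
  Sum = 333.95 µg/L·h

AUC = 334 µg/L·h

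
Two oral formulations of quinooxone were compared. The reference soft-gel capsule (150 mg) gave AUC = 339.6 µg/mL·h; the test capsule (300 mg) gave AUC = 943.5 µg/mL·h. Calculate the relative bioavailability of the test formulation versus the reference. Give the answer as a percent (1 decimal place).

F_rel = 138.9%

F_rel = (AUC_test/D_test) / (AUC_ref/D_ref)
      = (943.5/300) / (339.6/150)
      = 3.145 / 2.264 = 1.3891 = 138.91%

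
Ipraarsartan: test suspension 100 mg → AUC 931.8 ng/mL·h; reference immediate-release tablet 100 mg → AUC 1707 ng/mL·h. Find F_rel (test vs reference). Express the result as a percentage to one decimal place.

F_rel = (AUC_test/D_test) / (AUC_ref/D_ref)
      = (931.8/100) / (1707/100)
      = 9.318 / 17.07 = 0.5459 = 54.59%

F_rel = 54.6%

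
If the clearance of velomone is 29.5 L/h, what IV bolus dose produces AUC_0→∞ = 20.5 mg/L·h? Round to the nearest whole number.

Dose = 605 mg

Dose_iv = CL × AUC_0→∞
     = 29.5 × 20.5 = 604.75 mg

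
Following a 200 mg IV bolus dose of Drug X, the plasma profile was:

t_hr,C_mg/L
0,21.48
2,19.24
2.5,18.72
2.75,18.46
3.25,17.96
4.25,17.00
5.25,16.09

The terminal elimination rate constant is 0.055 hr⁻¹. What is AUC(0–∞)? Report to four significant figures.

Trapezoidal AUC_0→5.25:
  [0→2]: (21.48+19.24)/2 × 2 = 40.72
  [2→2.5]: (19.24+18.72)/2 × 0.5 = 9.49
  [2.5→2.75]: (18.72+18.46)/2 × 0.25 = 4.6475
  [2.75→3.25]: (18.46+17.96)/2 × 0.5 = 9.105
  [3.25→4.25]: (17.96+17.00)/2 × 1 = 17.48
  [4.25→5.25]: (17.00+16.09)/2 × 1 = 16.545
  Sum = 97.9875 mg/L·hr
Extrapolated tail: C_last / k_e = 16.09 / 0.055 = 292.545
AUC_0→∞ = 97.9875 + 292.545 = 390.5325 mg/L·hr

AUC = 390.5 mg/L·hr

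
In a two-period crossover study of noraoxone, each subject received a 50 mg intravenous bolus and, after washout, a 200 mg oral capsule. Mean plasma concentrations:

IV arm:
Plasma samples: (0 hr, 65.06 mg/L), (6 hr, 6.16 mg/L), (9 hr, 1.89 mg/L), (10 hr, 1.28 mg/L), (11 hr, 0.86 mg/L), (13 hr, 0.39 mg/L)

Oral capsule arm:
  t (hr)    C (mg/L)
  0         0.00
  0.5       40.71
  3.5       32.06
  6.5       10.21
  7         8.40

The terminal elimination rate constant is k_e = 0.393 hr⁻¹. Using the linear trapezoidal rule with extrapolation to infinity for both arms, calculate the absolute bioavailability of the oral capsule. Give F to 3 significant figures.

Trapezoidal AUC_0→13 (IV):
  [0→6]: (65.06+6.16)/2 × 6 = 213.66
  [6→9]: (6.16+1.89)/2 × 3 = 12.075
  [9→10]: (1.89+1.28)/2 × 1 = 1.585
  [10→11]: (1.28+0.86)/2 × 1 = 1.07
  [11→13]: (0.86+0.39)/2 × 2 = 1.25
  Sum = 229.64 mg/L·hr
IV tail: 0.39/0.393 = 0.992; AUC_iv,0→∞ = 229.64 + 0.992 = 230.632 mg/L·hr
Trapezoidal AUC_0→7 (oral capsule):
  [0→0.5]: (0.00+40.71)/2 × 0.5 = 10.1775
  [0.5→3.5]: (40.71+32.06)/2 × 3 = 109.155
  [3.5→6.5]: (32.06+10.21)/2 × 3 = 63.405
  [6.5→7]: (10.21+8.40)/2 × 0.5 = 4.6525
  Sum = 187.39 mg/L·hr
oral capsule tail: 8.40/0.393 = 21.374; AUC_ev,0→∞ = 187.39 + 21.374 = 208.764 mg/L·hr
F = (AUC_ev/D_ev)/(AUC_iv/D_iv) = (208.764/200)/(230.632/50) = 1.04382/4.61264 = 0.2263

F = 0.226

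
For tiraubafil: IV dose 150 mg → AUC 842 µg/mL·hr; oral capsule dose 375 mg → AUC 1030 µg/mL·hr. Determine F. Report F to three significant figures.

F = 0.489

F = (AUC_ev / D_ev) / (AUC_iv / D_iv)
  = (1030/375) / (842/150)
  = 2.74667 / 5.61333 = 0.4893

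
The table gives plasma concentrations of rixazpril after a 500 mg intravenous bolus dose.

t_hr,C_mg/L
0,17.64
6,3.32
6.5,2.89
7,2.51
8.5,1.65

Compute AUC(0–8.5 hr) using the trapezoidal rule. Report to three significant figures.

AUC = 68.9 mg/L·hr

Trapezoidal AUC_0→8.5:
  [0→6]: (17.64+3.32)/2 × 6 = 62.88
  [6→6.5]: (3.32+2.89)/2 × 0.5 = 1.5525
  [6.5→7]: (2.89+2.51)/2 × 0.5 = 1.35
  [7→8.5]: (2.51+1.65)/2 × 1.5 = 3.12
  Sum = 68.9025 mg/L·hr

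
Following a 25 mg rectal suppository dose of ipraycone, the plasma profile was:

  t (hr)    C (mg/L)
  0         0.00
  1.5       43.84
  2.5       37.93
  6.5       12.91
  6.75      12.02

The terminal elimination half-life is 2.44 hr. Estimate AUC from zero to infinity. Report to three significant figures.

AUC = 221 mg/L·hr

Trapezoidal AUC_0→6.75:
  [0→1.5]: (0.00+43.84)/2 × 1.5 = 32.88
  [1.5→2.5]: (43.84+37.93)/2 × 1 = 40.885
  [2.5→6.5]: (37.93+12.91)/2 × 4 = 101.68
  [6.5→6.75]: (12.91+12.02)/2 × 0.25 = 3.11625
  Sum = 178.56125 mg/L·hr
k_e = ln2 / t½ = 0.693147 / 2.44 = 0.2841 hr^-1
Extrapolated tail: C_last / k_e = 12.02 / 0.2841 = 42.309
AUC_0→∞ = 178.56125 + 42.309 = 220.87025 mg/L·hr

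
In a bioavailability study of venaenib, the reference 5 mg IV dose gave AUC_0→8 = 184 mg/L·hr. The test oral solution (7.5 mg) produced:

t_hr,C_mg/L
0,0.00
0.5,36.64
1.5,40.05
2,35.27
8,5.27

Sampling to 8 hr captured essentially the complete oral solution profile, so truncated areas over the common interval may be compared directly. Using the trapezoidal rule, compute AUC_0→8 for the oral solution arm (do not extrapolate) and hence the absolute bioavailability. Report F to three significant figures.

F = 0.681

Trapezoidal AUC_0→8 (oral solution):
  [0→0.5]: (0.00+36.64)/2 × 0.5 = 9.16
  [0.5→1.5]: (36.64+40.05)/2 × 1 = 38.345
  [1.5→2]: (40.05+35.27)/2 × 0.5 = 18.83
  [2→8]: (35.27+5.27)/2 × 6 = 121.62
  Sum = 187.955 mg/L·hr
F = (AUC_ev/D_ev)/(AUC_iv/D_iv) = (187.955/7.5)/(184/5) = 25.0607/36.8 = 0.6810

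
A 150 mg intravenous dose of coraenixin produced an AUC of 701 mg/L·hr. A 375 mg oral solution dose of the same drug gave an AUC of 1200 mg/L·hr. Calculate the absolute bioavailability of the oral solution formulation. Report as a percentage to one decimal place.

F = 68.5%

F = (AUC_ev / D_ev) / (AUC_iv / D_iv)
  = (1200/375) / (701/150)
  = 3.2 / 4.67333 = 0.6847
  = 68.47%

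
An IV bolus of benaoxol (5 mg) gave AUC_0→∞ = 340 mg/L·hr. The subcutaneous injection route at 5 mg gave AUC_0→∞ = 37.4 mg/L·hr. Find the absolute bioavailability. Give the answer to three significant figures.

F = (AUC_ev / D_ev) / (AUC_iv / D_iv)
  = (37.4/5) / (340/5)
  = 7.48 / 68 = 0.1100

F = 0.110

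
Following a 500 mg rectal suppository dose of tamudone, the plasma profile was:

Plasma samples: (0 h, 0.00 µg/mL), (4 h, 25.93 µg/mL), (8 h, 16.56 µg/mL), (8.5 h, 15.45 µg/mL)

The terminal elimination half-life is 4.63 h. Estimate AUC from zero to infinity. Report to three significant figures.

AUC = 248 µg/mL·h

Trapezoidal AUC_0→8.5:
  [0→4]: (0.00+25.93)/2 × 4 = 51.86
  [4→8]: (25.93+16.56)/2 × 4 = 84.98
  [8→8.5]: (16.56+15.45)/2 × 0.5 = 8.0025
  Sum = 144.8425 µg/mL·h
k_e = ln2 / t½ = 0.693147 / 4.63 = 0.1497 h^-1
Extrapolated tail: C_last / k_e = 15.45 / 0.1497 = 103.206
AUC_0→∞ = 144.8425 + 103.206 = 248.0485 µg/mL·h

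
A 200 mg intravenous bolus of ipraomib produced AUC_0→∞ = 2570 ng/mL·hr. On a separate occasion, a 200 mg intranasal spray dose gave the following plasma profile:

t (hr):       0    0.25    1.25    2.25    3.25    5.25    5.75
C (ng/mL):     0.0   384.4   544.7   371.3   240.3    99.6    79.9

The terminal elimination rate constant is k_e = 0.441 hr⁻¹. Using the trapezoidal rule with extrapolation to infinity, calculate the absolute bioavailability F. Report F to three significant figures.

Trapezoidal AUC_0→5.75 (intranasal spray):
  [0→0.25]: (0.0+384.4)/2 × 0.25 = 48.05
  [0.25→1.25]: (384.4+544.7)/2 × 1 = 464.55
  [1.25→2.25]: (544.7+371.3)/2 × 1 = 458.0
  [2.25→3.25]: (371.3+240.3)/2 × 1 = 305.8
  [3.25→5.25]: (240.3+99.6)/2 × 2 = 339.9
  [5.25→5.75]: (99.6+79.9)/2 × 0.5 = 44.875
  Sum = 1661.175 ng/mL·hr
Tail: C_last/k_e = 79.9/0.441 = 181.179
AUC_0→∞ (intranasal spray) = 1661.175 + 181.179 = 1842.354 ng/mL·hr
F = (AUC_ev/D_ev)/(AUC_iv/D_iv) = (1842.354/200)/(2570/200) = 9.21177/12.85 = 0.7169

F = 0.717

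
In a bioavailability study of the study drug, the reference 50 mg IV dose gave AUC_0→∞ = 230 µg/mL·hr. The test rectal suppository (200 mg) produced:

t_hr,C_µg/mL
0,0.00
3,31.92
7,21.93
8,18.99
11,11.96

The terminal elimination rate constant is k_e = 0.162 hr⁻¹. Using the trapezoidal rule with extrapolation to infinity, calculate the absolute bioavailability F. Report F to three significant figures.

F = 0.322

Trapezoidal AUC_0→11 (rectal suppository):
  [0→3]: (0.00+31.92)/2 × 3 = 47.88
  [3→7]: (31.92+21.93)/2 × 4 = 107.7
  [7→8]: (21.93+18.99)/2 × 1 = 20.46
  [8→11]: (18.99+11.96)/2 × 3 = 46.425
  Sum = 222.465 µg/mL·hr
Tail: C_last/k_e = 11.96/0.162 = 73.827
AUC_0→∞ (rectal suppository) = 222.465 + 73.827 = 296.292 µg/mL·hr
F = (AUC_ev/D_ev)/(AUC_iv/D_iv) = (296.292/200)/(230/50) = 1.48146/4.6 = 0.3221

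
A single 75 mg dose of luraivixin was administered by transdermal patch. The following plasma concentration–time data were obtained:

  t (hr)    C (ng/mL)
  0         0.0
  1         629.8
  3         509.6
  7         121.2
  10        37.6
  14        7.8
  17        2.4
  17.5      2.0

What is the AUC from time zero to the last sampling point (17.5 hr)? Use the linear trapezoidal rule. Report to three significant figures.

AUC = 3060 ng/mL·hr

Trapezoidal AUC_0→17.5:
  [0→1]: (0.0+629.8)/2 × 1 = 314.9
  [1→3]: (629.8+509.6)/2 × 2 = 1139.4
  [3→7]: (509.6+121.2)/2 × 4 = 1261.6
  [7→10]: (121.2+37.6)/2 × 3 = 238.2
  [10→14]: (37.6+7.8)/2 × 4 = 90.8
  [14→17]: (7.8+2.4)/2 × 3 = 15.3
  [17→17.5]: (2.4+2.0)/2 × 0.5 = 1.1
  Sum = 3061.3 ng/mL·hr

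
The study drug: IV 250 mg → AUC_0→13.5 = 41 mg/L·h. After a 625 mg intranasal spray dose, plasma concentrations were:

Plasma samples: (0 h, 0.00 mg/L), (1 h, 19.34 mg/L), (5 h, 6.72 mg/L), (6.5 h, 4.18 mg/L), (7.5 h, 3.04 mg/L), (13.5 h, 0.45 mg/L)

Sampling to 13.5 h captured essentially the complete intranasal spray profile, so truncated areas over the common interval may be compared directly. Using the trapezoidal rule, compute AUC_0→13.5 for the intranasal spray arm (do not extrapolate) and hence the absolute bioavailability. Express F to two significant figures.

F = 0.82

Trapezoidal AUC_0→13.5 (intranasal spray):
  [0→1]: (0.00+19.34)/2 × 1 = 9.67
  [1→5]: (19.34+6.72)/2 × 4 = 52.12
  [5→6.5]: (6.72+4.18)/2 × 1.5 = 8.175
  [6.5→7.5]: (4.18+3.04)/2 × 1 = 3.61
  [7.5→13.5]: (3.04+0.45)/2 × 6 = 10.47
  Sum = 84.045 mg/L·h
F = (AUC_ev/D_ev)/(AUC_iv/D_iv) = (84.045/625)/(41/250) = 0.134472/0.164 = 0.8200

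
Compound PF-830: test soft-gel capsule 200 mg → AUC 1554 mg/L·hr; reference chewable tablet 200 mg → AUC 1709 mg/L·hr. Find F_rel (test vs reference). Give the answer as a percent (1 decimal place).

F_rel = 90.9%

F_rel = (AUC_test/D_test) / (AUC_ref/D_ref)
      = (1554/200) / (1709/200)
      = 7.77 / 8.545 = 0.9093 = 90.93%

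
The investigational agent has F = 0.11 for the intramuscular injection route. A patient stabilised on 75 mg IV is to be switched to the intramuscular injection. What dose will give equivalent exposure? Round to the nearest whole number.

For equal systemic exposure: F × D_ev = D_iv
D_ev = D_iv / F = 75 / 0.11 = 681.818 mg

D_intramuscular = 682 mg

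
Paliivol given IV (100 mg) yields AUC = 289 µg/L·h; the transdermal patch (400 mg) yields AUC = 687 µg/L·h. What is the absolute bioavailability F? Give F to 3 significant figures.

F = 0.594

F = (AUC_ev / D_ev) / (AUC_iv / D_iv)
  = (687/400) / (289/100)
  = 1.7175 / 2.89 = 0.5943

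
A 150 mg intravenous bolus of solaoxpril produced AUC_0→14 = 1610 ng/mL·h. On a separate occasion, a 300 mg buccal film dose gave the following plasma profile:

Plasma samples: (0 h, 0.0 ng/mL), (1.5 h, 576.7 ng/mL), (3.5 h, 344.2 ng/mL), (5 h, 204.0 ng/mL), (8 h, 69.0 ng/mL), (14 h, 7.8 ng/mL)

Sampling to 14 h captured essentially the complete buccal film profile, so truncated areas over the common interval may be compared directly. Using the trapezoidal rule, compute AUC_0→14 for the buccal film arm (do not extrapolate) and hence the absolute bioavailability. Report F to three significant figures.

F = 0.747

Trapezoidal AUC_0→14 (buccal film):
  [0→1.5]: (0.0+576.7)/2 × 1.5 = 432.525
  [1.5→3.5]: (576.7+344.2)/2 × 2 = 920.9
  [3.5→5]: (344.2+204.0)/2 × 1.5 = 411.15
  [5→8]: (204.0+69.0)/2 × 3 = 409.5
  [8→14]: (69.0+7.8)/2 × 6 = 230.4
  Sum = 2404.475 ng/mL·h
F = (AUC_ev/D_ev)/(AUC_iv/D_iv) = (2404.475/300)/(1610/150) = 8.01492/10.7333 = 0.7467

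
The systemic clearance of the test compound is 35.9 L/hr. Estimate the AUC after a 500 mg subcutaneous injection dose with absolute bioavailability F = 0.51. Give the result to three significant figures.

AUC = 7.10 mg/L·hr

AUC_0→∞ = F × Dose / CL
        = 0.51 × 500 / 35.9 = 7.10306 mg/L·hr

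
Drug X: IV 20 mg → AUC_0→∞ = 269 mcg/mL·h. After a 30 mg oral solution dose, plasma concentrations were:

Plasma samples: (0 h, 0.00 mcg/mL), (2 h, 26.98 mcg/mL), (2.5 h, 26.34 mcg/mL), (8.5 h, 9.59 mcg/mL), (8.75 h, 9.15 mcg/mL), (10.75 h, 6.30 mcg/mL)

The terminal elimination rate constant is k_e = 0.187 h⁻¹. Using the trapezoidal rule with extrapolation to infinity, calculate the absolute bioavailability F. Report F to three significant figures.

F = 0.495

Trapezoidal AUC_0→10.75 (oral solution):
  [0→2]: (0.00+26.98)/2 × 2 = 26.98
  [2→2.5]: (26.98+26.34)/2 × 0.5 = 13.33
  [2.5→8.5]: (26.34+9.59)/2 × 6 = 107.79
  [8.5→8.75]: (9.59+9.15)/2 × 0.25 = 2.3425
  [8.75→10.75]: (9.15+6.30)/2 × 2 = 15.45
  Sum = 165.8925 mcg/mL·h
Tail: C_last/k_e = 6.30/0.187 = 33.690
AUC_0→∞ (oral solution) = 165.8925 + 33.690 = 199.5825 mcg/mL·h
F = (AUC_ev/D_ev)/(AUC_iv/D_iv) = (199.5825/30)/(269/20) = 6.65275/13.45 = 0.4946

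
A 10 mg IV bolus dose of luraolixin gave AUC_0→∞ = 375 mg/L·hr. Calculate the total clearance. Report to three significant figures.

CL = 0.0267 L/hr

CL = Dose_iv / AUC_0→∞
   = 10 / 375 = 0.0266667 L/hr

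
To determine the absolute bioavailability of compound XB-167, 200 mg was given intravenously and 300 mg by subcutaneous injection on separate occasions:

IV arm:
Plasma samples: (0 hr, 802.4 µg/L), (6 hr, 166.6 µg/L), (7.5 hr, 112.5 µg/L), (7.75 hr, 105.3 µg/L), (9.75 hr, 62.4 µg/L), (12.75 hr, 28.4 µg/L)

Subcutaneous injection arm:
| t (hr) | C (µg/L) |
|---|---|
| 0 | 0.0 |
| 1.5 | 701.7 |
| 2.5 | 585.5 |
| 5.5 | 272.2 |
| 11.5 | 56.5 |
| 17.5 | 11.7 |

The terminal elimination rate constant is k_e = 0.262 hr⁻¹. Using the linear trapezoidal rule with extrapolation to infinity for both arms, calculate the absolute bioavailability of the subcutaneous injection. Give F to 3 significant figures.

F = 0.692

Trapezoidal AUC_0→12.75 (IV):
  [0→6]: (802.4+166.6)/2 × 6 = 2907.0
  [6→7.5]: (166.6+112.5)/2 × 1.5 = 209.325
  [7.5→7.75]: (112.5+105.3)/2 × 0.25 = 27.225
  [7.75→9.75]: (105.3+62.4)/2 × 2 = 167.7
  [9.75→12.75]: (62.4+28.4)/2 × 3 = 136.2
  Sum = 3447.45 µg/L·hr
IV tail: 28.4/0.262 = 108.397; AUC_iv,0→∞ = 3447.45 + 108.397 = 3555.847 µg/L·hr
Trapezoidal AUC_0→17.5 (subcutaneous injection):
  [0→1.5]: (0.0+701.7)/2 × 1.5 = 526.275
  [1.5→2.5]: (701.7+585.5)/2 × 1 = 643.6
  [2.5→5.5]: (585.5+272.2)/2 × 3 = 1286.55
  [5.5→11.5]: (272.2+56.5)/2 × 6 = 986.1
  [11.5→17.5]: (56.5+11.7)/2 × 6 = 204.6
  Sum = 3647.125 µg/L·hr
subcutaneous injection tail: 11.7/0.262 = 44.656; AUC_ev,0→∞ = 3647.125 + 44.656 = 3691.781 µg/L·hr
F = (AUC_ev/D_ev)/(AUC_iv/D_iv) = (3691.781/300)/(3555.847/200) = 12.3059/17.779235 = 0.6922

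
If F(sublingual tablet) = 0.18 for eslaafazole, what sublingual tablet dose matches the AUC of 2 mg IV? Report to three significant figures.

For equal systemic exposure: F × D_ev = D_iv
D_ev = D_iv / F = 2 / 0.18 = 11.1111 mg

D_sublingual = 11.1 mg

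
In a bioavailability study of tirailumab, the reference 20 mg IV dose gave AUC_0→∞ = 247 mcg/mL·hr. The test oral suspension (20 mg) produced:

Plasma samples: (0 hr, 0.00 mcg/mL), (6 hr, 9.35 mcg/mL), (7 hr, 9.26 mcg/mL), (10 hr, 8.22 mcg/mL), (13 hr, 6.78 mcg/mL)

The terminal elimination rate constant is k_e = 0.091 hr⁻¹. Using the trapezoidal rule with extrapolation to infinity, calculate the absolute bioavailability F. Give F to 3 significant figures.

F = 0.650

Trapezoidal AUC_0→13 (oral suspension):
  [0→6]: (0.00+9.35)/2 × 6 = 28.05
  [6→7]: (9.35+9.26)/2 × 1 = 9.305
  [7→10]: (9.26+8.22)/2 × 3 = 26.22
  [10→13]: (8.22+6.78)/2 × 3 = 22.5
  Sum = 86.075 mcg/mL·hr
Tail: C_last/k_e = 6.78/0.091 = 74.505
AUC_0→∞ (oral suspension) = 86.075 + 74.505 = 160.58 mcg/mL·hr
F = (AUC_ev/D_ev)/(AUC_iv/D_iv) = (160.58/20)/(247/20) = 8.029/12.35 = 0.6501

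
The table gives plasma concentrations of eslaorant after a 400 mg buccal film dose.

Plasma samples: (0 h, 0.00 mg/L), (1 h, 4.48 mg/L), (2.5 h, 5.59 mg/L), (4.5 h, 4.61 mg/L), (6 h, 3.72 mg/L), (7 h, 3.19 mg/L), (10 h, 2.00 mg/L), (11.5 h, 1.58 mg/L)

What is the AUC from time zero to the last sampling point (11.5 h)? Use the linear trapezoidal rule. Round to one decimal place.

Trapezoidal AUC_0→11.5:
  [0→1]: (0.00+4.48)/2 × 1 = 2.24
  [1→2.5]: (4.48+5.59)/2 × 1.5 = 7.5525
  [2.5→4.5]: (5.59+4.61)/2 × 2 = 10.2
  [4.5→6]: (4.61+3.72)/2 × 1.5 = 6.2475
  [6→7]: (3.72+3.19)/2 × 1 = 3.455
  [7→10]: (3.19+2.00)/2 × 3 = 7.785
  [10→11.5]: (2.00+1.58)/2 × 1.5 = 2.685
  Sum = 40.165 mg/L·h

AUC = 40.2 mg/L·h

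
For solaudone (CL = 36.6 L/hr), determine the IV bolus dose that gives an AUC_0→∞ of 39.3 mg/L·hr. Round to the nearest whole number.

Dose = 1438 mg

Dose_iv = CL × AUC_0→∞
     = 36.6 × 39.3 = 1438.38 mg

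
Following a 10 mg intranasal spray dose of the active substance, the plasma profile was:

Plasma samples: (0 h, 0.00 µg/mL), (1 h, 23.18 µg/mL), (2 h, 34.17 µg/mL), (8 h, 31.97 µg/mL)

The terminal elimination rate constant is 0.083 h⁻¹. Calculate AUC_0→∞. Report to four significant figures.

Trapezoidal AUC_0→8:
  [0→1]: (0.00+23.18)/2 × 1 = 11.59
  [1→2]: (23.18+34.17)/2 × 1 = 28.675
  [2→8]: (34.17+31.97)/2 × 6 = 198.42
  Sum = 238.685 µg/mL·h
Extrapolated tail: C_last / k_e = 31.97 / 0.083 = 385.181
AUC_0→∞ = 238.685 + 385.181 = 623.866 µg/mL·h

AUC = 623.9 µg/mL·h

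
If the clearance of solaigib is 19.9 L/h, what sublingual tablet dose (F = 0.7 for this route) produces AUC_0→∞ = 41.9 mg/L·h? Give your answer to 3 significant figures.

Dose = CL × AUC_0→∞ / F
     = 19.9 × 41.9 / 0.7 = 1191.16 mg

Dose = 1190 mg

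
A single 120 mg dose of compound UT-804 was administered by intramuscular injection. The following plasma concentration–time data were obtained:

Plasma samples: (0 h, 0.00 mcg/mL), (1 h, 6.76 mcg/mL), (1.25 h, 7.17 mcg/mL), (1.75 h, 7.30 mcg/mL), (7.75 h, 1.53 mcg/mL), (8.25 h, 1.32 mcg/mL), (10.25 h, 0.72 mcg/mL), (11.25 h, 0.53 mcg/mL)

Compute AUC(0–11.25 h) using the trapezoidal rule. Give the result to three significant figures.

Trapezoidal AUC_0→11.25:
  [0→1]: (0.00+6.76)/2 × 1 = 3.38
  [1→1.25]: (6.76+7.17)/2 × 0.25 = 1.74125
  [1.25→1.75]: (7.17+7.30)/2 × 0.5 = 3.6175
  [1.75→7.75]: (7.30+1.53)/2 × 6 = 26.49
  [7.75→8.25]: (1.53+1.32)/2 × 0.5 = 0.7125
  [8.25→10.25]: (1.32+0.72)/2 × 2 = 2.04
  [10.25→11.25]: (0.72+0.53)/2 × 1 = 0.625
  Sum = 38.60625 mcg/mL·h

AUC = 38.6 mcg/mL·h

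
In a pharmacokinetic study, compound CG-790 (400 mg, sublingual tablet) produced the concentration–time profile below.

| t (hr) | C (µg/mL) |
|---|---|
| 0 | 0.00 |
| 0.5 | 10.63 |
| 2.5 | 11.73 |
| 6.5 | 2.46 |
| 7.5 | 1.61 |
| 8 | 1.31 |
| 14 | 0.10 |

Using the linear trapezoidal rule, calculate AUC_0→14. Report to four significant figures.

Trapezoidal AUC_0→14:
  [0→0.5]: (0.00+10.63)/2 × 0.5 = 2.6575
  [0.5→2.5]: (10.63+11.73)/2 × 2 = 22.36
  [2.5→6.5]: (11.73+2.46)/2 × 4 = 28.38
  [6.5→7.5]: (2.46+1.61)/2 × 1 = 2.035
  [7.5→8]: (1.61+1.31)/2 × 0.5 = 0.73
  [8→14]: (1.31+0.10)/2 × 6 = 4.23
  Sum = 60.3925 µg/mL·hr

AUC = 60.39 µg/mL·hr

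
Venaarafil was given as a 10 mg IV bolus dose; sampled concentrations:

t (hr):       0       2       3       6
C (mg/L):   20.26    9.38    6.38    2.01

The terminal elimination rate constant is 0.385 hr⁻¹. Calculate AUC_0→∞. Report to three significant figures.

AUC = 55.3 mg/L·hr

Trapezoidal AUC_0→6:
  [0→2]: (20.26+9.38)/2 × 2 = 29.64
  [2→3]: (9.38+6.38)/2 × 1 = 7.88
  [3→6]: (6.38+2.01)/2 × 3 = 12.585
  Sum = 50.105 mg/L·hr
Extrapolated tail: C_last / k_e = 2.01 / 0.385 = 5.221
AUC_0→∞ = 50.105 + 5.221 = 55.326 mg/L·hr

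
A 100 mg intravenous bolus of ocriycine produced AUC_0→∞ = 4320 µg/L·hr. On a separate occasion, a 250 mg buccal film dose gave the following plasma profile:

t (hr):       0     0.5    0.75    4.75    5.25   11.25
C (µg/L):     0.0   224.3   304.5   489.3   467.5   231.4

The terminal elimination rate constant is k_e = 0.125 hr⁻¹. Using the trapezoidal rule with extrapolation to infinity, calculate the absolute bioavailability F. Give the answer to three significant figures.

Trapezoidal AUC_0→11.25 (buccal film):
  [0→0.5]: (0.0+224.3)/2 × 0.5 = 56.075
  [0.5→0.75]: (224.3+304.5)/2 × 0.25 = 66.1
  [0.75→4.75]: (304.5+489.3)/2 × 4 = 1587.6
  [4.75→5.25]: (489.3+467.5)/2 × 0.5 = 239.2
  [5.25→11.25]: (467.5+231.4)/2 × 6 = 2096.7
  Sum = 4045.675 µg/L·hr
Tail: C_last/k_e = 231.4/0.125 = 1851.200
AUC_0→∞ (buccal film) = 4045.675 + 1851.200 = 5896.875 µg/L·hr
F = (AUC_ev/D_ev)/(AUC_iv/D_iv) = (5896.875/250)/(4320/100) = 23.5875/43.2 = 0.5460

F = 0.546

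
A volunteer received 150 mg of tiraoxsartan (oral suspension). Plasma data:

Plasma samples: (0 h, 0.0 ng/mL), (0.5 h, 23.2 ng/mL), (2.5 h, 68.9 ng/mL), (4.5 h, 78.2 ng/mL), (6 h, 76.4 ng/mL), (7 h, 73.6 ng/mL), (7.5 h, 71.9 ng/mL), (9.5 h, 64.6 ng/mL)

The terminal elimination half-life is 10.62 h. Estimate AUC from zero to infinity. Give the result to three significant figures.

AUC = 1600 ng/mL·h

Trapezoidal AUC_0→9.5:
  [0→0.5]: (0.0+23.2)/2 × 0.5 = 5.8
  [0.5→2.5]: (23.2+68.9)/2 × 2 = 92.1
  [2.5→4.5]: (68.9+78.2)/2 × 2 = 147.1
  [4.5→6]: (78.2+76.4)/2 × 1.5 = 115.95
  [6→7]: (76.4+73.6)/2 × 1 = 75.0
  [7→7.5]: (73.6+71.9)/2 × 0.5 = 36.375
  [7.5→9.5]: (71.9+64.6)/2 × 2 = 136.5
  Sum = 608.825 ng/mL·h
k_e = ln2 / t½ = 0.693147 / 10.62 = 0.0653 h^-1
Extrapolated tail: C_last / k_e = 64.6 / 0.0653 = 989.280
AUC_0→∞ = 608.825 + 989.280 = 1598.105 ng/mL·h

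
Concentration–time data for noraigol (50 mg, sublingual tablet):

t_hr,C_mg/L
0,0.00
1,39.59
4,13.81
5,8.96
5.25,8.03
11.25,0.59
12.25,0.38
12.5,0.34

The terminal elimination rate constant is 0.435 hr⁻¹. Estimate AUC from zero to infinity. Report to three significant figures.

AUC = 141 mg/L·hr

Trapezoidal AUC_0→12.5:
  [0→1]: (0.00+39.59)/2 × 1 = 19.795
  [1→4]: (39.59+13.81)/2 × 3 = 80.1
  [4→5]: (13.81+8.96)/2 × 1 = 11.385
  [5→5.25]: (8.96+8.03)/2 × 0.25 = 2.12375
  [5.25→11.25]: (8.03+0.59)/2 × 6 = 25.86
  [11.25→12.25]: (0.59+0.38)/2 × 1 = 0.485
  [12.25→12.5]: (0.38+0.34)/2 × 0.25 = 0.09
  Sum = 139.83875 mg/L·hr
Extrapolated tail: C_last / k_e = 0.34 / 0.435 = 0.782
AUC_0→∞ = 139.83875 + 0.782 = 140.62075 mg/L·hr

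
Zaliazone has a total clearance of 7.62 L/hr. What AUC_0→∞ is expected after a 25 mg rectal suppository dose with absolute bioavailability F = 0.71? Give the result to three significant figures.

AUC_0→∞ = F × Dose / CL
        = 0.71 × 25 / 7.62 = 2.3294 mg/L·hr

AUC = 2.33 mg/L·hr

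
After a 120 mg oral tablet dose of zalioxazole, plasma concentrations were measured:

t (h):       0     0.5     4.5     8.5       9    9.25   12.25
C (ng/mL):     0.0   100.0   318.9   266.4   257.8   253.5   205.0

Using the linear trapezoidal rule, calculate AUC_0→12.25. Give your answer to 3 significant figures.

Trapezoidal AUC_0→12.25:
  [0→0.5]: (0.0+100.0)/2 × 0.5 = 25.0
  [0.5→4.5]: (100.0+318.9)/2 × 4 = 837.8
  [4.5→8.5]: (318.9+266.4)/2 × 4 = 1170.6
  [8.5→9]: (266.4+257.8)/2 × 0.5 = 131.05
  [9→9.25]: (257.8+253.5)/2 × 0.25 = 63.9125
  [9.25→12.25]: (253.5+205.0)/2 × 3 = 687.75
  Sum = 2916.1125 ng/mL·h

AUC = 2920 ng/mL·h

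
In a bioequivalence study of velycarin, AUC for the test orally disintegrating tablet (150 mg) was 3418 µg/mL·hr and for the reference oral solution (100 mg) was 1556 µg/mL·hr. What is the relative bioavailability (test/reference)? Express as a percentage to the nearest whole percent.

F_rel = 146%

F_rel = (AUC_test/D_test) / (AUC_ref/D_ref)
      = (3418/150) / (1556/100)
      = 22.7867 / 15.56 = 1.4644 = 146.44%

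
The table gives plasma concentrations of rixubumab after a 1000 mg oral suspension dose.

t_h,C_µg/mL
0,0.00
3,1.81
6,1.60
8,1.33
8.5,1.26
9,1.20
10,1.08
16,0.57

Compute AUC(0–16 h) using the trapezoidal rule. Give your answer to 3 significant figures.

Trapezoidal AUC_0→16:
  [0→3]: (0.00+1.81)/2 × 3 = 2.715
  [3→6]: (1.81+1.60)/2 × 3 = 5.115
  [6→8]: (1.60+1.33)/2 × 2 = 2.93
  [8→8.5]: (1.33+1.26)/2 × 0.5 = 0.6475
  [8.5→9]: (1.26+1.20)/2 × 0.5 = 0.615
  [9→10]: (1.20+1.08)/2 × 1 = 1.14
  [10→16]: (1.08+0.57)/2 × 6 = 4.95
  Sum = 18.1125 µg/mL·h

AUC = 18.1 µg/mL·h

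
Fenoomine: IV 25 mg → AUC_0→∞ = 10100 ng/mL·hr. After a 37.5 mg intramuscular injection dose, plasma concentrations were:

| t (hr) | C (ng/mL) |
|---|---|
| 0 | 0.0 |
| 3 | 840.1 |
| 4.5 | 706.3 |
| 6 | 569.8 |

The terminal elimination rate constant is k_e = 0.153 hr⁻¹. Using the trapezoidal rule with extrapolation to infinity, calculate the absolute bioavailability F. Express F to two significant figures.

Trapezoidal AUC_0→6 (intramuscular injection):
  [0→3]: (0.0+840.1)/2 × 3 = 1260.15
  [3→4.5]: (840.1+706.3)/2 × 1.5 = 1159.8
  [4.5→6]: (706.3+569.8)/2 × 1.5 = 957.075
  Sum = 3377.025 ng/mL·hr
Tail: C_last/k_e = 569.8/0.153 = 3724.183
AUC_0→∞ (intramuscular injection) = 3377.025 + 3724.183 = 7101.208 ng/mL·hr
F = (AUC_ev/D_ev)/(AUC_iv/D_iv) = (7101.208/37.5)/(10100/25) = 189.366/404 = 0.4687

F = 0.47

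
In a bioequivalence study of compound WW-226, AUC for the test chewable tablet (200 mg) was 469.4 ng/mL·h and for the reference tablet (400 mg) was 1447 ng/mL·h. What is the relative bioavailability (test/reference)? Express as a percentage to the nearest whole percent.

F_rel = (AUC_test/D_test) / (AUC_ref/D_ref)
      = (469.4/200) / (1447/400)
      = 2.347 / 3.6175 = 0.6488 = 64.88%

F_rel = 65%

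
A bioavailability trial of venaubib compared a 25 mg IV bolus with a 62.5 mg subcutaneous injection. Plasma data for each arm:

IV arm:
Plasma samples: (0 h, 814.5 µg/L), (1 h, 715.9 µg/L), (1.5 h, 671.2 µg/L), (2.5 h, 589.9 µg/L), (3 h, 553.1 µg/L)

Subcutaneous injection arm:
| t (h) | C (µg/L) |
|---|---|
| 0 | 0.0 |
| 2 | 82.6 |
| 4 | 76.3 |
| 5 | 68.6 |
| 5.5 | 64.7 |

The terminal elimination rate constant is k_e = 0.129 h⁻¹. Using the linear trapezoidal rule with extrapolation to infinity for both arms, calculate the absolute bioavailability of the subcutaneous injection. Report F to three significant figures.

F = 0.0538

Trapezoidal AUC_0→3 (IV):
  [0→1]: (814.5+715.9)/2 × 1 = 765.2
  [1→1.5]: (715.9+671.2)/2 × 0.5 = 346.775
  [1.5→2.5]: (671.2+589.9)/2 × 1 = 630.55
  [2.5→3]: (589.9+553.1)/2 × 0.5 = 285.75
  Sum = 2028.275 µg/L·h
IV tail: 553.1/0.129 = 4287.597; AUC_iv,0→∞ = 2028.275 + 4287.597 = 6315.872 µg/L·h
Trapezoidal AUC_0→5.5 (subcutaneous injection):
  [0→2]: (0.0+82.6)/2 × 2 = 82.6
  [2→4]: (82.6+76.3)/2 × 2 = 158.9
  [4→5]: (76.3+68.6)/2 × 1 = 72.45
  [5→5.5]: (68.6+64.7)/2 × 0.5 = 33.325
  Sum = 347.275 µg/L·h
subcutaneous injection tail: 64.7/0.129 = 501.550; AUC_ev,0→∞ = 347.275 + 501.550 = 848.825 µg/L·h
F = (AUC_ev/D_ev)/(AUC_iv/D_iv) = (848.825/62.5)/(6315.872/25) = 13.5812/252.63488 = 0.0538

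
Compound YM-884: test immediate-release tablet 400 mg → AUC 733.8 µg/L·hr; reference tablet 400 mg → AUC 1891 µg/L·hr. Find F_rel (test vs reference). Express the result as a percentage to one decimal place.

F_rel = (AUC_test/D_test) / (AUC_ref/D_ref)
      = (733.8/400) / (1891/400)
      = 1.8345 / 4.7275 = 0.3880 = 38.80%

F_rel = 38.8%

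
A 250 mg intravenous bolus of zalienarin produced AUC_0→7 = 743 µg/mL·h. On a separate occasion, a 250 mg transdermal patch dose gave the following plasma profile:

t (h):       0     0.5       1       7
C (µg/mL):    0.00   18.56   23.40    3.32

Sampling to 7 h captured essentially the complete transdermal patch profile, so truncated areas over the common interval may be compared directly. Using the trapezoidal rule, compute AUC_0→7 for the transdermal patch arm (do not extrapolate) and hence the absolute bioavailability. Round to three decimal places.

Trapezoidal AUC_0→7 (transdermal patch):
  [0→0.5]: (0.00+18.56)/2 × 0.5 = 4.64
  [0.5→1]: (18.56+23.40)/2 × 0.5 = 10.49
  [1→7]: (23.40+3.32)/2 × 6 = 80.16
  Sum = 95.29 µg/mL·h
F = (AUC_ev/D_ev)/(AUC_iv/D_iv) = (95.29/250)/(743/250) = 0.38116/2.972 = 0.1283

F = 0.128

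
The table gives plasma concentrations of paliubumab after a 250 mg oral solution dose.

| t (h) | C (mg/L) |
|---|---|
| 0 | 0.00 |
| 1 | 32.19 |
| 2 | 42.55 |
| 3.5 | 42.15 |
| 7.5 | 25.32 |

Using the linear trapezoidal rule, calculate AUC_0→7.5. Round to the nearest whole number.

AUC = 252 mg/L·h

Trapezoidal AUC_0→7.5:
  [0→1]: (0.00+32.19)/2 × 1 = 16.095
  [1→2]: (32.19+42.55)/2 × 1 = 37.37
  [2→3.5]: (42.55+42.15)/2 × 1.5 = 63.525
  [3.5→7.5]: (42.15+25.32)/2 × 4 = 134.94
  Sum = 251.93 mg/L·h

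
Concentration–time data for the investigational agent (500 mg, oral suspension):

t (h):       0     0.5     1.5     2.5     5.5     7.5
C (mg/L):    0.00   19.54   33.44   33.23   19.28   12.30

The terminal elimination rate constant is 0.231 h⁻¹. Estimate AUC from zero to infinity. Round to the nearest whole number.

AUC = 228 mg/L·h

Trapezoidal AUC_0→7.5:
  [0→0.5]: (0.00+19.54)/2 × 0.5 = 4.885
  [0.5→1.5]: (19.54+33.44)/2 × 1 = 26.49
  [1.5→2.5]: (33.44+33.23)/2 × 1 = 33.335
  [2.5→5.5]: (33.23+19.28)/2 × 3 = 78.765
  [5.5→7.5]: (19.28+12.30)/2 × 2 = 31.58
  Sum = 175.055 mg/L·h
Extrapolated tail: C_last / k_e = 12.30 / 0.231 = 53.247
AUC_0→∞ = 175.055 + 53.247 = 228.302 mg/L·h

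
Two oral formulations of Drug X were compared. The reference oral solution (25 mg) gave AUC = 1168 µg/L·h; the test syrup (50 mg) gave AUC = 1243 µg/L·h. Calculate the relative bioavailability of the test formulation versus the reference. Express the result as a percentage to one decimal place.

F_rel = (AUC_test/D_test) / (AUC_ref/D_ref)
      = (1243/50) / (1168/25)
      = 24.86 / 46.72 = 0.5321 = 53.21%

F_rel = 53.2%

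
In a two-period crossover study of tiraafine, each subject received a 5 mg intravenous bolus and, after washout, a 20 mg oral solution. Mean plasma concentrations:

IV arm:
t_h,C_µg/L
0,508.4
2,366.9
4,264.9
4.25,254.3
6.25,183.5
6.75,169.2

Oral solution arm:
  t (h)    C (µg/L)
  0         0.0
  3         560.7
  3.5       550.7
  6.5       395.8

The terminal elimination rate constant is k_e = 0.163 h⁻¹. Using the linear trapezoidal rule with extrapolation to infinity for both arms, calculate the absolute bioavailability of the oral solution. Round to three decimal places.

Trapezoidal AUC_0→6.75 (IV):
  [0→2]: (508.4+366.9)/2 × 2 = 875.3
  [2→4]: (366.9+264.9)/2 × 2 = 631.8
  [4→4.25]: (264.9+254.3)/2 × 0.25 = 64.9
  [4.25→6.25]: (254.3+183.5)/2 × 2 = 437.8
  [6.25→6.75]: (183.5+169.2)/2 × 0.5 = 88.175
  Sum = 2097.975 µg/L·h
IV tail: 169.2/0.163 = 1038.037; AUC_iv,0→∞ = 2097.975 + 1038.037 = 3136.012 µg/L·h
Trapezoidal AUC_0→6.5 (oral solution):
  [0→3]: (0.0+560.7)/2 × 3 = 841.05
  [3→3.5]: (560.7+550.7)/2 × 0.5 = 277.85
  [3.5→6.5]: (550.7+395.8)/2 × 3 = 1419.75
  Sum = 2538.65 µg/L·h
oral solution tail: 395.8/0.163 = 2428.221; AUC_ev,0→∞ = 2538.65 + 2428.221 = 4966.871 µg/L·h
F = (AUC_ev/D_ev)/(AUC_iv/D_iv) = (4966.871/20)/(3136.012/5) = 248.34355/627.2024 = 0.3960

F = 0.396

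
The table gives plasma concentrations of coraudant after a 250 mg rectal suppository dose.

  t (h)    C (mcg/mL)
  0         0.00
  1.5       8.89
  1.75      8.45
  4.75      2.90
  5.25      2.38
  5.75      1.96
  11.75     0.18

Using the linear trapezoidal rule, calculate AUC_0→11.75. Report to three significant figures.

AUC = 34.7 mcg/mL·h

Trapezoidal AUC_0→11.75:
  [0→1.5]: (0.00+8.89)/2 × 1.5 = 6.6675
  [1.5→1.75]: (8.89+8.45)/2 × 0.25 = 2.1675
  [1.75→4.75]: (8.45+2.90)/2 × 3 = 17.025
  [4.75→5.25]: (2.90+2.38)/2 × 0.5 = 1.32
  [5.25→5.75]: (2.38+1.96)/2 × 0.5 = 1.085
  [5.75→11.75]: (1.96+0.18)/2 × 6 = 6.42
  Sum = 34.685 mcg/mL·h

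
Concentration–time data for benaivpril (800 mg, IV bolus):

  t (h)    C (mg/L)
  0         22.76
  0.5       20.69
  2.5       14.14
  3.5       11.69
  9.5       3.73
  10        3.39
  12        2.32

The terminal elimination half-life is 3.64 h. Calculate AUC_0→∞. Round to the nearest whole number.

AUC = 125 mg/L·h

Trapezoidal AUC_0→12:
  [0→0.5]: (22.76+20.69)/2 × 0.5 = 10.8625
  [0.5→2.5]: (20.69+14.14)/2 × 2 = 34.83
  [2.5→3.5]: (14.14+11.69)/2 × 1 = 12.915
  [3.5→9.5]: (11.69+3.73)/2 × 6 = 46.26
  [9.5→10]: (3.73+3.39)/2 × 0.5 = 1.78
  [10→12]: (3.39+2.32)/2 × 2 = 5.71
  Sum = 112.3575 mg/L·h
k_e = ln2 / t½ = 0.693147 / 3.64 = 0.1904 h^-1
Extrapolated tail: C_last / k_e = 2.32 / 0.1904 = 12.185
AUC_0→∞ = 112.3575 + 12.185 = 124.5425 mg/L·h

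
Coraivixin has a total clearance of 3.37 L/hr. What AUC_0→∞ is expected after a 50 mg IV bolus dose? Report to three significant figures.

AUC_0→∞ = Dose_iv / CL
        = 50 / 3.37 = 14.8368 mg/L·hr

AUC = 14.8 mg/L·hr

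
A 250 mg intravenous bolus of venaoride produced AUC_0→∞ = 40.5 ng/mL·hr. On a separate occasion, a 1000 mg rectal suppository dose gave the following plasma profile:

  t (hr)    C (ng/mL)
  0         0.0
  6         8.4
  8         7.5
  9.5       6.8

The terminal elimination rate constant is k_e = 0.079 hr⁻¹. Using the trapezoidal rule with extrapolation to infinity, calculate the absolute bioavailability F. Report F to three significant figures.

F = 0.851

Trapezoidal AUC_0→9.5 (rectal suppository):
  [0→6]: (0.0+8.4)/2 × 6 = 25.2
  [6→8]: (8.4+7.5)/2 × 2 = 15.9
  [8→9.5]: (7.5+6.8)/2 × 1.5 = 10.725
  Sum = 51.825 ng/mL·hr
Tail: C_last/k_e = 6.8/0.079 = 86.076
AUC_0→∞ (rectal suppository) = 51.825 + 86.076 = 137.901 ng/mL·hr
F = (AUC_ev/D_ev)/(AUC_iv/D_iv) = (137.901/1000)/(40.5/250) = 0.137901/0.162 = 0.8512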